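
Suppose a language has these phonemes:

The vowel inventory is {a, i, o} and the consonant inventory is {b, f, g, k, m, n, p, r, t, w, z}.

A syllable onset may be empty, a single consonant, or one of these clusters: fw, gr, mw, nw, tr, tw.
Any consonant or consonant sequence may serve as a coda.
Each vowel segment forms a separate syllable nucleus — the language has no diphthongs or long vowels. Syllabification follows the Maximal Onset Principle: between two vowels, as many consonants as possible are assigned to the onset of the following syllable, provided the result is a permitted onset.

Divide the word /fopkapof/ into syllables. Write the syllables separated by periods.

fop.ka.pof

Vowels present: o, a, o; each is a nucleus, giving 3 syllables.
σ1/σ2 boundary: cluster /pk/ — the longest permitted-onset suffix is /k/; onset = /k/, preceding coda = /p/.
σ2/σ3 boundary: just /p/ — single C goes to the following onset.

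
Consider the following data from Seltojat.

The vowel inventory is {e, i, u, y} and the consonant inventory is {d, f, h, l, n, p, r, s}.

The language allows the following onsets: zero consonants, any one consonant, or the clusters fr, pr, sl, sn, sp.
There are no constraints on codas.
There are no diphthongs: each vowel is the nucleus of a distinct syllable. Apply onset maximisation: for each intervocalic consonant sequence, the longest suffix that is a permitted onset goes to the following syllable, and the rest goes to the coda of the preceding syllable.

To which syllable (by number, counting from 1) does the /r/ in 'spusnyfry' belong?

The vowels are u, y, y — 3 nuclei, so 3 syllables.
σ1/σ2 boundary: /sn/ — entire cluster is a permitted onset → onset /sn/, coda ∅.
σ2/σ3 boundary: /fr/ is a licit onset in full, so it all attaches to the next syllable.
Syllabification: spu.sny.fry.
The /r/ is in the onset of syllable 3 (/fry/).

3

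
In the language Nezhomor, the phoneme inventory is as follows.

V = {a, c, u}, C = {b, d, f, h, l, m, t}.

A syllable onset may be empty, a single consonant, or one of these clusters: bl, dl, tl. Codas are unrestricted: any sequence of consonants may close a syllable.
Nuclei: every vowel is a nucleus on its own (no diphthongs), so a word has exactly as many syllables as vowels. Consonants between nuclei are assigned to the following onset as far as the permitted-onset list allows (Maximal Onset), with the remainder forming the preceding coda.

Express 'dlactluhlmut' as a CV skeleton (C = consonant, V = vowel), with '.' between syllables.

CCV.V.CCVCC.CVC

The vowels are a, c, u, u — 4 nuclei, so 4 syllables.
σ1/σ2 boundary: no consonants, so the boundary falls immediately after /a/.
σ2/σ3 boundary: /tl/ is a licit onset in full, so it all attaches to the next syllable.
σ3/σ4 boundary: cluster /hlm/ — the longest permitted-onset suffix is /m/; onset = /m/, preceding coda = /hl/.
Result: dla.c.tluhl.mut.
Mapping each syllable to C/V: /dla/ → CCV, /c/ → V, /tluhl/ → CCVCC, /mut/ → CVC.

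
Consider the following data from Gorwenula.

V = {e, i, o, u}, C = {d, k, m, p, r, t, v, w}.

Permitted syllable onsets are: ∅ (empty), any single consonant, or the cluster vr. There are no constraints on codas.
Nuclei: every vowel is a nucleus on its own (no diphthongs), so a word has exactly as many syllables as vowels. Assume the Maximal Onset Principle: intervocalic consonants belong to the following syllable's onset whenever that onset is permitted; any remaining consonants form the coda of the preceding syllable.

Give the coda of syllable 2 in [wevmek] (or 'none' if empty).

Nuclei (vowels): e, e → 2 syllables.
σ1/σ2 boundary: /vm/; trying suffixes from longest down, /m/ is the first permitted one, so coda /v/ | onset /m/.
Putting it together: wev.mek.
Syllable 2 is /mek/: onset /m/, nucleus /e/, coda /k/.

k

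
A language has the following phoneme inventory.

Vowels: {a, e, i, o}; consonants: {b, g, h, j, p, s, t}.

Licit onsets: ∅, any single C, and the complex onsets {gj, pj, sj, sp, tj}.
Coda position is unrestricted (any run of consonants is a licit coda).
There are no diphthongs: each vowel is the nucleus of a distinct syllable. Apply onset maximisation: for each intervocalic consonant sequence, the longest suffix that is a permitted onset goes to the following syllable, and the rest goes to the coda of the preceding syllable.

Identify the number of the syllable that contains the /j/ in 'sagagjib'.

Nuclei (vowels): a, a, i → 3 syllables.
Between /a/ (V1) and /a/ (V2): /g/ → onset of the next syllable (single consonants are always licit onsets).
Between /a/ (V2) and /i/ (V3): /gj/ — entire cluster is a permitted onset → onset /gj/, coda ∅.
Syllabification: sa.ga.gjib.
The /j/ is in the onset of syllable 3 (/gjib/).

3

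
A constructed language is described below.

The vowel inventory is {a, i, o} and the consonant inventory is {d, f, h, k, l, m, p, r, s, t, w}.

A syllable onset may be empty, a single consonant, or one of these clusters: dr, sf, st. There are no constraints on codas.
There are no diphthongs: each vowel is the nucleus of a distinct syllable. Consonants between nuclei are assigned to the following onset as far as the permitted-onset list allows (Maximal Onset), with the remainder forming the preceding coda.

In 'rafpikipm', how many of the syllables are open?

The vowels are a, i, i — 3 nuclei, so 3 syllables.
/a…i/ gap (V1→V2): /fp/ — longest licit onset from the right is /p/, leaving /f/ as coda.
/i…i/ gap (V2→V3): just /k/ — single C goes to the following onset.
Syllabification: raf.pi.kipm.
Classifying each syllable: /raf/ (closed), /pi/ (open), /kipm/ (closed).
Open syllables: 1.

1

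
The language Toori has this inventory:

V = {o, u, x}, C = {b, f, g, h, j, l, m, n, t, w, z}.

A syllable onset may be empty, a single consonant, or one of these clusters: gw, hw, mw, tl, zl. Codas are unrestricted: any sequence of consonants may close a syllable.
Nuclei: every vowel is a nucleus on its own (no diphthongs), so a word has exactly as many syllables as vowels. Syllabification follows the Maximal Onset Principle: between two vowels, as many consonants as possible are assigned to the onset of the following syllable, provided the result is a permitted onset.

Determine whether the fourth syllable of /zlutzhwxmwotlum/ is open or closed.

Nuclei (vowels): u, x, o, u → 4 syllables.
σ1/σ2 boundary: cluster /tzhw/ — the longest permitted-onset suffix is /hw/; onset = /hw/, preceding coda = /tz/.
σ2/σ3 boundary: cluster /mw/ — /mw/ is itself a permitted onset, so the whole cluster goes right; preceding coda = ∅.
σ3/σ4 boundary: /tl/ — entire cluster is a permitted onset → onset /tl/, coda ∅.
Putting it together: zlutz.hwx.mwo.tlum.
Syllable 4 is /tlum/ with coda /m/, so it is closed.

closed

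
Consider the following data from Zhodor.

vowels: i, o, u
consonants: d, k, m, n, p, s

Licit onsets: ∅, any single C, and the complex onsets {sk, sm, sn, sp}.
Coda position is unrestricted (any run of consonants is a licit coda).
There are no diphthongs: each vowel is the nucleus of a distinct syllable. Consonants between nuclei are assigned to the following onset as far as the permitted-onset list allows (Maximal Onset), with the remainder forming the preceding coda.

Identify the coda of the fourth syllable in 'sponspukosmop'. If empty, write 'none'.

Nuclei (vowels): o, u, o, o → 4 syllables.
Between /o/ (V1) and /u/ (V2): /nsp/; trying suffixes from longest down, /sp/ is the first permitted one, so coda /n/ | onset /sp/.
Between /u/ (V2) and /o/ (V3): /k/ → onset of the next syllable (single consonants are always licit onsets).
Between /o/ (V3) and /o/ (V4): /sm/ is a licit onset in full, so it all attaches to the next syllable.
Result: spon.spu.ko.smop.
Syllable 4 is /smop/: onset /sm/, nucleus /o/, coda /p/.

p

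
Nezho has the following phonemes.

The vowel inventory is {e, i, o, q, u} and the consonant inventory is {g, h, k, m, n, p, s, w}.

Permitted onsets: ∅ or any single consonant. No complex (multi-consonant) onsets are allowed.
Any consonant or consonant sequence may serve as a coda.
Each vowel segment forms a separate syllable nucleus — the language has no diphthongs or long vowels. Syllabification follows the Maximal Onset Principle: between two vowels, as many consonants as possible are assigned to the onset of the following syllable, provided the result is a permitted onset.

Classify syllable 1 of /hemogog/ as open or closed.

open

The vowels are e, o, o — 3 nuclei, so 3 syllables.
V1 /e/ – V2 /o/: /m/ is a single consonant, so it becomes the next onset.
V2 /o/ – V3 /o/: /g/ → onset of the next syllable (single consonants are always licit onsets).
Putting it together: he.mo.gog.
Syllable 1 is /he/; it ends in its nucleus with no coda, so it is open.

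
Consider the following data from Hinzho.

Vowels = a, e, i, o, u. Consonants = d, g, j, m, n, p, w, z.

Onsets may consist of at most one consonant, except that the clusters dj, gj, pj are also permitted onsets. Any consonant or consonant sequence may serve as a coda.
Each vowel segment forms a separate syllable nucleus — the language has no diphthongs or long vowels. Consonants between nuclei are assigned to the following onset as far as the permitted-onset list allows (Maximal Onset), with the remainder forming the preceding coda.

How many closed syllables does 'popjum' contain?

1

Vowels present: o, u; each is a nucleus, giving 2 syllables.
V1 /o/ – V2 /u/: /pj/ — entire cluster is a permitted onset → onset /pj/, coda ∅.
So the parse is po.pjum.
Classifying each syllable: /po/ (open), /pjum/ (closed).
Closed syllables: 1.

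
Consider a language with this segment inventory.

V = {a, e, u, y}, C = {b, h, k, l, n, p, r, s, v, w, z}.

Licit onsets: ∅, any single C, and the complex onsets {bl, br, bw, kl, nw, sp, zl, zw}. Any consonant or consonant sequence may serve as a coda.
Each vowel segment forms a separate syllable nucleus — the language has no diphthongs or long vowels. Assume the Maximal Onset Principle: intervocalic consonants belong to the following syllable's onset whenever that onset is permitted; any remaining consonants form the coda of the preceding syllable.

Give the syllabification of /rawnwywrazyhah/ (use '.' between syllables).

Vowels present: a, y, a, y, a; each is a nucleus, giving 5 syllables.
V1 /a/ – V2 /y/: cluster /wnw/ — the longest permitted-onset suffix is /nw/; onset = /nw/, preceding coda = /w/.
V2 /y/ – V3 /a/: /wr/ splits as /w/ + /r/ (/r/ is the longest suffix that is a licit onset).
V3 /a/ – V4 /y/: just /z/ — single C goes to the following onset.
V4 /y/ – V5 /a/: /h/ is a single consonant, so it becomes the next onset.

raw.nwyw.ra.zy.hah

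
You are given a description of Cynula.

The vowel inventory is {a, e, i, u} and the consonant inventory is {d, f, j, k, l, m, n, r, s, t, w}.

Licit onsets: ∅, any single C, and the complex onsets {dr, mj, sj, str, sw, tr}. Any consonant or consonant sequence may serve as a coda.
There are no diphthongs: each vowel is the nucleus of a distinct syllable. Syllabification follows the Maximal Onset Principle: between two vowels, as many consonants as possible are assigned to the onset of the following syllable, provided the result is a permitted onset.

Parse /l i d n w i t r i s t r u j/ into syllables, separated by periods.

lidn.wi.tri.struj

Vowels present: i, i, i, u; each is a nucleus, giving 4 syllables.
/i…i/ gap (V1→V2): /dnw/ — longest licit onset from the right is /w/, leaving /dn/ as coda.
/i…i/ gap (V2→V3): /tr/ is a licit onset in full, so it all attaches to the next syllable.
/i…u/ gap (V3→V4): /str/ — entire cluster is a permitted onset → onset /str/, coda ∅.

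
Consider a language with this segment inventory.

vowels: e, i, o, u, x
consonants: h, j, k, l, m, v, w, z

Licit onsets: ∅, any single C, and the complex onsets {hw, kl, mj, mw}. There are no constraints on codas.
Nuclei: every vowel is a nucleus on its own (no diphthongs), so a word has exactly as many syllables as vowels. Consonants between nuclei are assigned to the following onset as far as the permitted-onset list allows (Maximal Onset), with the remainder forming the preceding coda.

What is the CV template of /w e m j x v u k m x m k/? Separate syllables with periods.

CV.CCV.CVC.CVCC

Vowels present: e, x, u, x; each is a nucleus, giving 4 syllables.
V1 /e/ – V2 /x/: cluster /mj/ — /mj/ is itself a permitted onset, so the whole cluster goes right; preceding coda = ∅.
V2 /x/ – V3 /u/: just /v/ — single C goes to the following onset.
V3 /u/ – V4 /x/: /km/; trying suffixes from longest down, /m/ is the first permitted one, so coda /k/ | onset /m/.
So the parse is we.mjx.vuk.mxmk.
Mapping each syllable to C/V: /we/ → CV, /mjx/ → CCV, /vuk/ → CVC, /mxmk/ → CVCC.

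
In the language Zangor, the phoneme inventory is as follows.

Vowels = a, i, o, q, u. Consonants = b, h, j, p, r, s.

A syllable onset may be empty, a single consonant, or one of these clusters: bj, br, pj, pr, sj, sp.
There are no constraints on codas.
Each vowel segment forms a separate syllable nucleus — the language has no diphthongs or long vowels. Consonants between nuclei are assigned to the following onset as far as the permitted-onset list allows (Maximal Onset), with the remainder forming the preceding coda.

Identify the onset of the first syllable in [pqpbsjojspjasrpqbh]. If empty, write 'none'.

p

Vowels present: q, o, a, q; each is a nucleus, giving 4 syllables.
/q…o/ gap (V1→V2): cluster /pbsj/ — the longest permitted-onset suffix is /sj/; onset = /sj/, preceding coda = /pb/.
/o…a/ gap (V2→V3): /jspj/ splits as /js/ + /pj/ (/pj/ is the longest suffix that is a licit onset).
/a…q/ gap (V3→V4): cluster /srp/ — the longest permitted-onset suffix is /p/; onset = /p/, preceding coda = /sr/.
Putting it together: pqpb.sjojs.pjasr.pqbh.
Syllable 1 is /pqpb/: onset /p/, nucleus /q/, coda /pb/.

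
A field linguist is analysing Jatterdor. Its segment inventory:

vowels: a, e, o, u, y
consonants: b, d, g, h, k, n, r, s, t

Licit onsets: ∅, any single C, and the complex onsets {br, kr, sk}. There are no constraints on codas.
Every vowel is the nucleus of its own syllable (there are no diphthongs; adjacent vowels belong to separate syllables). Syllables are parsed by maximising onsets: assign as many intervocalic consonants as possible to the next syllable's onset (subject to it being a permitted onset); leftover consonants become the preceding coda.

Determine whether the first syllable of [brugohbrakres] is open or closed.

open

Vowels present: u, o, a, e; each is a nucleus, giving 4 syllables.
σ1/σ2 boundary: just /g/ — single C goes to the following onset.
σ2/σ3 boundary: /hbr/ — longest licit onset from the right is /br/, leaving /h/ as coda.
σ3/σ4 boundary: cluster /kr/ — /kr/ is itself a permitted onset, so the whole cluster goes right; preceding coda = ∅.
Putting it together: bru.goh.bra.kres.
Syllable 1 is /bru/; it ends in its nucleus with no coda, so it is open.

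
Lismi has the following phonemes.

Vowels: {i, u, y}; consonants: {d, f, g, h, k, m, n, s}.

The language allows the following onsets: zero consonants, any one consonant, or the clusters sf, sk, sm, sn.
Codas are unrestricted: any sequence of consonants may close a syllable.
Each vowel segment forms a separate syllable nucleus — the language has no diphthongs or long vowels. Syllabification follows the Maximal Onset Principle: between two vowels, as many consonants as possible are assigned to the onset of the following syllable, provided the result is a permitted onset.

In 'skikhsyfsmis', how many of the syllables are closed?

Nuclei (vowels): i, y, i → 3 syllables.
σ1/σ2 boundary: /khs/ splits as /kh/ + /s/ (/s/ is the longest suffix that is a licit onset).
σ2/σ3 boundary: /fsm/ — longest licit onset from the right is /sm/, leaving /f/ as coda.
Result: skikh.syf.smis.
Classifying each syllable: /skikh/ (closed), /syf/ (closed), /smis/ (closed).
Closed syllables: 3.

3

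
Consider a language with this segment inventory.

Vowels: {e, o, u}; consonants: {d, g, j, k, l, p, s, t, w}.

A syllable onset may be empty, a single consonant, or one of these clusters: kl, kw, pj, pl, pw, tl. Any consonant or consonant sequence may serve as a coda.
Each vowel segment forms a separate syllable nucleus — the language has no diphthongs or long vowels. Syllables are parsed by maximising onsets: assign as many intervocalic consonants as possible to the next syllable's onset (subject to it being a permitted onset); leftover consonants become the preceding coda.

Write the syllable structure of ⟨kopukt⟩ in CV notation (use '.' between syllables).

CV.CVCC

Nuclei (vowels): o, u → 2 syllables.
V1 /o/ – V2 /u/: just /p/ — single C goes to the following onset.
So the parse is ko.pukt.
Mapping each syllable to C/V: /ko/ → CV, /pukt/ → CVCC.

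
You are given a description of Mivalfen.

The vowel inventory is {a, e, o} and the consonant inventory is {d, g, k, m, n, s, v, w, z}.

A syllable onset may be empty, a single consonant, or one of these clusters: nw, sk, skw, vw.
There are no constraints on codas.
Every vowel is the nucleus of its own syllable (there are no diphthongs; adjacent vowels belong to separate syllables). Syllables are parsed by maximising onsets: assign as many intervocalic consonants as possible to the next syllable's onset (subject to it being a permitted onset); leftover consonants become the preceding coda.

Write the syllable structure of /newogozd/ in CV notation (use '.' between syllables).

CV.CV.CVCC

Vowels present: e, o, o; each is a nucleus, giving 3 syllables.
/e…o/ gap (V1→V2): /w/ → onset of the next syllable (single consonants are always licit onsets).
/o…o/ gap (V2→V3): just /g/ — single C goes to the following onset.
So the parse is ne.wo.gozd.
Mapping each syllable to C/V: /ne/ → CV, /wo/ → CV, /gozd/ → CVCC.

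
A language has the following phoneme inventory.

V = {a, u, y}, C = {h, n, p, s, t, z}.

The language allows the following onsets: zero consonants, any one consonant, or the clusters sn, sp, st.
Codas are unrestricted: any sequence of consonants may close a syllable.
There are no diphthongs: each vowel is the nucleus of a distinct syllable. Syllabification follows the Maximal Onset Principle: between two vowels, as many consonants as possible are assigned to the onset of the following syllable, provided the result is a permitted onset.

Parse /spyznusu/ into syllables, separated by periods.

The vowels are y, u, u — 3 nuclei, so 3 syllables.
Between /y/ (V1) and /u/ (V2): /zn/ splits as /z/ + /n/ (/n/ is the longest suffix that is a licit onset).
Between /u/ (V2) and /u/ (V3): just /s/ — single C goes to the following onset.

spyz.nu.su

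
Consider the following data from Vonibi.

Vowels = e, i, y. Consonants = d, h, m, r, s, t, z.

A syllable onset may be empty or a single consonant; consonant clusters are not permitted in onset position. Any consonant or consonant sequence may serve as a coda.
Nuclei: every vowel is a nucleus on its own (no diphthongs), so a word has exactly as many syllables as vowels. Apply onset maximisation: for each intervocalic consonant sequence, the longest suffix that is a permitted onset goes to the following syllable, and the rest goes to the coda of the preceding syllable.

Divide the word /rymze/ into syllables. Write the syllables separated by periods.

rym.ze

Nuclei (vowels): y, e → 2 syllables.
/y…e/ gap (V1→V2): /mz/ splits as /m/ + /z/ (/z/ is the longest suffix that is a licit onset).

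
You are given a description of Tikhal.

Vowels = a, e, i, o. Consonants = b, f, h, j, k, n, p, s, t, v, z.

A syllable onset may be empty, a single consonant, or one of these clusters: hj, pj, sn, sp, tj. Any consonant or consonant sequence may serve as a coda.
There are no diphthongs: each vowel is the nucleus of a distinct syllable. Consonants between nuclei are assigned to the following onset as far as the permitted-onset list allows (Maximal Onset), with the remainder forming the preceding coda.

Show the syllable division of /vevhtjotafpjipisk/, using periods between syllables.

Nuclei (vowels): e, o, a, i, i → 5 syllables.
Between /e/ (V1) and /o/ (V2): cluster /vhtj/ — the longest permitted-onset suffix is /tj/; onset = /tj/, preceding coda = /vh/.
Between /o/ (V2) and /a/ (V3): just /t/ — single C goes to the following onset.
Between /a/ (V3) and /i/ (V4): /fpj/ splits as /f/ + /pj/ (/pj/ is the longest suffix that is a licit onset).
Between /i/ (V4) and /i/ (V5): /p/ → onset of the next syllable (single consonants are always licit onsets).

vevh.tjo.taf.pji.pisk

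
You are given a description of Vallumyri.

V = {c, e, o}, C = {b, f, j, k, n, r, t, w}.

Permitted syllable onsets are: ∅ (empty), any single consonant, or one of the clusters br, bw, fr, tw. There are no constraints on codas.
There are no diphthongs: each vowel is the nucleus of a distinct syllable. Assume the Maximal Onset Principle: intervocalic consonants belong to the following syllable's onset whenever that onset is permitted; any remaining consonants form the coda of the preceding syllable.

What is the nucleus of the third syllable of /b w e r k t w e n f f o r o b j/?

Nuclei (vowels): e, e, o, o → 4 syllables.
The third nucleus (vowel 3 from the left) is /o/.

o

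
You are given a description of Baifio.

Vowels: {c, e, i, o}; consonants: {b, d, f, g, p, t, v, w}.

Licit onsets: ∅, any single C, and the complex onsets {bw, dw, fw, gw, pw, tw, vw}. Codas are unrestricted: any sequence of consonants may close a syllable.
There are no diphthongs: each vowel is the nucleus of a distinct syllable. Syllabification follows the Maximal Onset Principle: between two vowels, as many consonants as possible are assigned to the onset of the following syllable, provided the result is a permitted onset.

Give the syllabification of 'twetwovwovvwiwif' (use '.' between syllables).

twe.two.vwov.vwi.wif

Nuclei (vowels): e, o, o, i, i → 5 syllables.
Between /e/ (V1) and /o/ (V2): cluster /tw/ — /tw/ is itself a permitted onset, so the whole cluster goes right; preceding coda = ∅.
Between /o/ (V2) and /o/ (V3): /vw/ — entire cluster is a permitted onset → onset /vw/, coda ∅.
Between /o/ (V3) and /i/ (V4): /vvw/ splits as /v/ + /vw/ (/vw/ is the longest suffix that is a licit onset).
Between /i/ (V4) and /i/ (V5): /w/ → onset of the next syllable (single consonants are always licit onsets).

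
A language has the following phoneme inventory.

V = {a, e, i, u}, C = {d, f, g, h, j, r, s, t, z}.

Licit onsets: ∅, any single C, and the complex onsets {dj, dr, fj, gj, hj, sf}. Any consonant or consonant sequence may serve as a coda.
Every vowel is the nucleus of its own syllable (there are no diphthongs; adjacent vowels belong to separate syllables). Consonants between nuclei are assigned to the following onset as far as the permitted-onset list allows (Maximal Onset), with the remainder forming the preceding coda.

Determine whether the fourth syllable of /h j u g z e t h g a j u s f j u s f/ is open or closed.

Nuclei (vowels): u, e, a, u, u → 5 syllables.
/u…e/ gap (V1→V2): /gz/ — longest licit onset from the right is /z/, leaving /g/ as coda.
/e…a/ gap (V2→V3): cluster /thg/ — the longest permitted-onset suffix is /g/; onset = /g/, preceding coda = /th/.
/a…u/ gap (V3→V4): just /j/ — single C goes to the following onset.
/u…u/ gap (V4→V5): /sfj/ — longest licit onset from the right is /fj/, leaving /s/ as coda.
So the parse is hjug.zeth.ga.jus.fjusf.
Syllable 4 is /jus/ with coda /s/, so it is closed.

closed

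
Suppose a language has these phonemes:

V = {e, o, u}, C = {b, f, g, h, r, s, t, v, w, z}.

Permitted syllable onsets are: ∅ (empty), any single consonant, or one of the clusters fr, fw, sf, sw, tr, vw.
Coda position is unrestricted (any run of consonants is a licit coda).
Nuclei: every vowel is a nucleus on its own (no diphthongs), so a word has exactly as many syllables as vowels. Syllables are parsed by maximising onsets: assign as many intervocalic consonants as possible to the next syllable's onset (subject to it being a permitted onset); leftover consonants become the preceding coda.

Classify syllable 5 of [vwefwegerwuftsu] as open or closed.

Nuclei (vowels): e, e, e, u, u → 5 syllables.
σ1/σ2 boundary: cluster /fw/ — /fw/ is itself a permitted onset, so the whole cluster goes right; preceding coda = ∅.
σ2/σ3 boundary: just /g/ — single C goes to the following onset.
σ3/σ4 boundary: cluster /rw/ — the longest permitted-onset suffix is /w/; onset = /w/, preceding coda = /r/.
σ4/σ5 boundary: cluster /fts/ — the longest permitted-onset suffix is /s/; onset = /s/, preceding coda = /ft/.
Result: vwe.fwe.ger.wuft.su.
Syllable 5 is /su/; it ends in its nucleus with no coda, so it is open.

open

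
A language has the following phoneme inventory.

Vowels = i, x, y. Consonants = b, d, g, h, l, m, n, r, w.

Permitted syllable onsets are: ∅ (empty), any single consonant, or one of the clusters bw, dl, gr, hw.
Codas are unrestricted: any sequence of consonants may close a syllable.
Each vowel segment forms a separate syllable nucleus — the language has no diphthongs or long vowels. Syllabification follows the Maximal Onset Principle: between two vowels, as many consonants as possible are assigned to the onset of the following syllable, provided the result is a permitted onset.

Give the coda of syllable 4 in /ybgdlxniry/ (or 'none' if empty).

none

The vowels are y, x, i, y — 4 nuclei, so 4 syllables.
σ1/σ2 boundary: /bgdl/ splits as /bg/ + /dl/ (/dl/ is the longest suffix that is a licit onset).
σ2/σ3 boundary: just /n/ — single C goes to the following onset.
σ3/σ4 boundary: /r/ → onset of the next syllable (single consonants are always licit onsets).
Syllabification: ybg.dlx.ni.ry.
Syllable 4 is /ry/: onset /r/, nucleus /y/, coda ∅.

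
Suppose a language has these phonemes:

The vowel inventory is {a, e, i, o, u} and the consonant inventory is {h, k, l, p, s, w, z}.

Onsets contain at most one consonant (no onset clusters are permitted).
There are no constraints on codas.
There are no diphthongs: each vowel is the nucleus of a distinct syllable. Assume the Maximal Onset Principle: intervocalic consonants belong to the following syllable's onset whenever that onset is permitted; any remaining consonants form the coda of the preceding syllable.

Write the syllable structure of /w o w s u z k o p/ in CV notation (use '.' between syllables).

CVC.CVC.CVC

The vowels are o, u, o — 3 nuclei, so 3 syllables.
V1 /o/ – V2 /u/: /ws/ — longest licit onset from the right is /s/, leaving /w/ as coda.
V2 /u/ – V3 /o/: /zk/ splits as /z/ + /k/ (/k/ is the longest suffix that is a licit onset).
Syllabification: wow.suz.kop.
Mapping each syllable to C/V: /wow/ → CVC, /suz/ → CVC, /kop/ → CVC.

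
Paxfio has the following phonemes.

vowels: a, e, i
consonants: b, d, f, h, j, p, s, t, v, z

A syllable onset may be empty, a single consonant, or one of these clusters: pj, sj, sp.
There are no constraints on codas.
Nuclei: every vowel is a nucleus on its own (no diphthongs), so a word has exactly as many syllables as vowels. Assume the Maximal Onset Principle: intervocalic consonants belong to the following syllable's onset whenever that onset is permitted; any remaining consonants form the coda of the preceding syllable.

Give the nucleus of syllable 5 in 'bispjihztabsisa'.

a

The vowels are i, i, a, i, a — 5 nuclei, so 5 syllables.
The fifth nucleus (vowel 5 from the left) is /a/.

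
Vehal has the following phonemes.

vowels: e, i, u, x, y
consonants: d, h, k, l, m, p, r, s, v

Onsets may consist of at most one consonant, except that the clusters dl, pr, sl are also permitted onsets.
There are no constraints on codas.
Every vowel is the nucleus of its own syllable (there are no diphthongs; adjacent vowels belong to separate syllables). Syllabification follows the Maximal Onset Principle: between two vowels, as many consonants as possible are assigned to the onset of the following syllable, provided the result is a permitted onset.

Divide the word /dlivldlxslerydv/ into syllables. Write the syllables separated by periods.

dlivl.dlx.sle.rydv

The vowels are i, x, e, y — 4 nuclei, so 4 syllables.
/i…x/ gap (V1→V2): /vldl/; trying suffixes from longest down, /dl/ is the first permitted one, so coda /vl/ | onset /dl/.
/x…e/ gap (V2→V3): /sl/ — entire cluster is a permitted onset → onset /sl/, coda ∅.
/e…y/ gap (V3→V4): /r/ → onset of the next syllable (single consonants are always licit onsets).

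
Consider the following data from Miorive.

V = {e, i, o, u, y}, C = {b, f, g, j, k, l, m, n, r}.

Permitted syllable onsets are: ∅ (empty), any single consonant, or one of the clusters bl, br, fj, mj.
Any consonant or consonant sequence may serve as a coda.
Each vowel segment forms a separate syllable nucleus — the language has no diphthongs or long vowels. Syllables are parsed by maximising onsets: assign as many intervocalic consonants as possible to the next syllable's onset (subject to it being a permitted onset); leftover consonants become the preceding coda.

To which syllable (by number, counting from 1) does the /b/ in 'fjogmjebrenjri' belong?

Nuclei (vowels): o, e, e, i → 4 syllables.
V1 /o/ – V2 /e/: /gmj/ splits as /g/ + /mj/ (/mj/ is the longest suffix that is a licit onset).
V2 /e/ – V3 /e/: /br/ is a licit onset in full, so it all attaches to the next syllable.
V3 /e/ – V4 /i/: cluster /njr/ — the longest permitted-onset suffix is /r/; onset = /r/, preceding coda = /nj/.
Syllabification: fjog.mje.brenj.ri.
The /b/ is in the onset of syllable 3 (/brenj/).

3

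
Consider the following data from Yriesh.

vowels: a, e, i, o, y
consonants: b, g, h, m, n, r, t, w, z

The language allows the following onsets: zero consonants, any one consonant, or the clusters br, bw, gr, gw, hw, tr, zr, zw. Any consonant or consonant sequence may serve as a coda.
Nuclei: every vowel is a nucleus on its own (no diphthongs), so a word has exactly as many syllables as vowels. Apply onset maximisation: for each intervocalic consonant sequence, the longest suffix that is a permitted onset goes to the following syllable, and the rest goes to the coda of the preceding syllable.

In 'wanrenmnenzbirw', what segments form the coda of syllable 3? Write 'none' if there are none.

The vowels are a, e, e, i — 4 nuclei, so 4 syllables.
V1 /a/ – V2 /e/: /nr/ — longest licit onset from the right is /r/, leaving /n/ as coda.
V2 /e/ – V3 /e/: /nmn/ splits as /nm/ + /n/ (/n/ is the longest suffix that is a licit onset).
V3 /e/ – V4 /i/: /nzb/ — longest licit onset from the right is /b/, leaving /nz/ as coda.
So the parse is wan.renm.nenz.birw.
Syllable 3 is /nenz/: onset /n/, nucleus /e/, coda /nz/.

nz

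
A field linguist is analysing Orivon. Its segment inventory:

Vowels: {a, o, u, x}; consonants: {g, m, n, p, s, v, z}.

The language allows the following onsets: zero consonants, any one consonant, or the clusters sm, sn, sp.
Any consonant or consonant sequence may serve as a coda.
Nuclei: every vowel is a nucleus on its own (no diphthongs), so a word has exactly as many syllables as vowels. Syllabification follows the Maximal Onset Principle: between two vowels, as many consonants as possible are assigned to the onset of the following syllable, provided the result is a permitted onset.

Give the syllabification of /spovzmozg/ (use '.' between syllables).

spovz.mozg

The vowels are o, o — 2 nuclei, so 2 syllables.
/o…o/ gap (V1→V2): /vzm/; trying suffixes from longest down, /m/ is the first permitted one, so coda /vz/ | onset /m/.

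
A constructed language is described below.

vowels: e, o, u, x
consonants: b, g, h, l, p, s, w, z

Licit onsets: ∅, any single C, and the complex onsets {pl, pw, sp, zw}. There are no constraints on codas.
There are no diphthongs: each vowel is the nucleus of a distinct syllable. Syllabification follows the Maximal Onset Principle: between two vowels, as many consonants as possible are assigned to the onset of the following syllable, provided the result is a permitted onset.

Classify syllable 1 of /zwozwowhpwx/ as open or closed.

Vowels present: o, o, x; each is a nucleus, giving 3 syllables.
Between /o/ (V1) and /o/ (V2): /zw/ — entire cluster is a permitted onset → onset /zw/, coda ∅.
Between /o/ (V2) and /x/ (V3): /whpw/ — longest licit onset from the right is /pw/, leaving /wh/ as coda.
Result: zwo.zwowh.pwx.
Syllable 1 is /zwo/; it ends in its nucleus with no coda, so it is open.

open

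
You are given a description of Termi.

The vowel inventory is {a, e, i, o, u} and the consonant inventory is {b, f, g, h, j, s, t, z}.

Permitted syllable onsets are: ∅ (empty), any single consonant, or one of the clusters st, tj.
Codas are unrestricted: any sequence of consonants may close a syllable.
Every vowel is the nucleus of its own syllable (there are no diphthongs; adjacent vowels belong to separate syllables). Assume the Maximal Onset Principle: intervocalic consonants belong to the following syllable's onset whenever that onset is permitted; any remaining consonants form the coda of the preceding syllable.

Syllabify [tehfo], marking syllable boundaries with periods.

The vowels are e, o — 2 nuclei, so 2 syllables.
V1 /e/ – V2 /o/: /hf/ splits as /h/ + /f/ (/f/ is the longest suffix that is a licit onset).

teh.fo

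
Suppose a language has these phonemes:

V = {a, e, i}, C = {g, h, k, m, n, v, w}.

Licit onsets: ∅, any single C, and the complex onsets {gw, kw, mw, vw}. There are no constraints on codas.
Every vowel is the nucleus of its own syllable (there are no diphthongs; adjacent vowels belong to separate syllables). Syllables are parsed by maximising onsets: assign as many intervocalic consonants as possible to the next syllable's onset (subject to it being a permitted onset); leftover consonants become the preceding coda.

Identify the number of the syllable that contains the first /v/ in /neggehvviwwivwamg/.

2

The vowels are e, e, i, i, a — 5 nuclei, so 5 syllables.
Between /e/ (V1) and /e/ (V2): /gg/ splits as /g/ + /g/ (/g/ is the longest suffix that is a licit onset).
Between /e/ (V2) and /i/ (V3): /hvv/ splits as /hv/ + /v/ (/v/ is the longest suffix that is a licit onset).
Between /i/ (V3) and /i/ (V4): /ww/ splits as /w/ + /w/ (/w/ is the longest suffix that is a licit onset).
Between /i/ (V4) and /a/ (V5): /vw/ is a licit onset in full, so it all attaches to the next syllable.
Syllabification: neg.gehv.viw.wi.vwamg.
The first /v/ is in the coda of syllable 2 (/gehv/).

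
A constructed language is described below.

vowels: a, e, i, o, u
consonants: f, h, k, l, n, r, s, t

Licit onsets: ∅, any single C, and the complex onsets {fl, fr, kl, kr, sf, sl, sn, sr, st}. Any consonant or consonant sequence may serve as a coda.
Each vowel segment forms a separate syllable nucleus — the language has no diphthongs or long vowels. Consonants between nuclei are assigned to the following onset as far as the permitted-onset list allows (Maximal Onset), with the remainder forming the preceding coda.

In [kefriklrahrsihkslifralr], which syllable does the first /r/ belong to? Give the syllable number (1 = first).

Nuclei (vowels): e, i, a, i, i, a → 6 syllables.
σ1/σ2 boundary: cluster /fr/ — /fr/ is itself a permitted onset, so the whole cluster goes right; preceding coda = ∅.
σ2/σ3 boundary: /klr/; trying suffixes from longest down, /r/ is the first permitted one, so coda /kl/ | onset /r/.
σ3/σ4 boundary: /hrs/ — longest licit onset from the right is /s/, leaving /hr/ as coda.
σ4/σ5 boundary: /hksl/ splits as /hk/ + /sl/ (/sl/ is the longest suffix that is a licit onset).
σ5/σ6 boundary: /fr/ is a licit onset in full, so it all attaches to the next syllable.
So the parse is ke.frikl.rahr.sihk.sli.fralr.
The first /r/ is in the onset of syllable 2 (/frikl/).

2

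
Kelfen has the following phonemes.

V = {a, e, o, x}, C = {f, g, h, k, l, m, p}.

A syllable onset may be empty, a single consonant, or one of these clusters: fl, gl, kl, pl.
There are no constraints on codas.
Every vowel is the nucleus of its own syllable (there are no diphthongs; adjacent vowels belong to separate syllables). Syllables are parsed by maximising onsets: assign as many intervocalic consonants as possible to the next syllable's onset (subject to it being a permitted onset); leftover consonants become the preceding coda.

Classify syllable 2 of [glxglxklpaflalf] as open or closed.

The vowels are x, x, a, a — 4 nuclei, so 4 syllables.
Between /x/ (V1) and /x/ (V2): /gl/ — entire cluster is a permitted onset → onset /gl/, coda ∅.
Between /x/ (V2) and /a/ (V3): cluster /klp/ — the longest permitted-onset suffix is /p/; onset = /p/, preceding coda = /kl/.
Between /a/ (V3) and /a/ (V4): /fl/ — entire cluster is a permitted onset → onset /fl/, coda ∅.
So the parse is glx.glxkl.pa.flalf.
Syllable 2 is /glxkl/ with coda /kl/, so it is closed.

closed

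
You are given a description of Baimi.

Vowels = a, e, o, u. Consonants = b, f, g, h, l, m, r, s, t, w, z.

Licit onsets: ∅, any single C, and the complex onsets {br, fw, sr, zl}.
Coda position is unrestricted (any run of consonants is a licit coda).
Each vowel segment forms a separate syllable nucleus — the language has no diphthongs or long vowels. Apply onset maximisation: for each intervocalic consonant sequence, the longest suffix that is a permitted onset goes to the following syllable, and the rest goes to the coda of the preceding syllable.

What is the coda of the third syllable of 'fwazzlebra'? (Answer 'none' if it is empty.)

The vowels are a, e, a — 3 nuclei, so 3 syllables.
V1 /a/ – V2 /e/: cluster /zzl/ — the longest permitted-onset suffix is /zl/; onset = /zl/, preceding coda = /z/.
V2 /e/ – V3 /a/: /br/ is a licit onset in full, so it all attaches to the next syllable.
So the parse is fwaz.zle.bra.
Syllable 3 is /bra/: onset /br/, nucleus /a/, coda ∅.

none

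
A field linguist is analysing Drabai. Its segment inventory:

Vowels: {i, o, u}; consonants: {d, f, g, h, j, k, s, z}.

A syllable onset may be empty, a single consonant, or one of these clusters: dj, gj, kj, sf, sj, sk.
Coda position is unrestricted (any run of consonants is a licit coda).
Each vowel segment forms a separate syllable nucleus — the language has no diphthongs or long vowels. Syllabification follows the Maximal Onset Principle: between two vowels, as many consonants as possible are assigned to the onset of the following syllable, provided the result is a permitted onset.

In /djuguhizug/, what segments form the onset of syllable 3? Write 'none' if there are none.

h

The vowels are u, u, i, u — 4 nuclei, so 4 syllables.
Between /u/ (V1) and /u/ (V2): /g/ is a single consonant, so it becomes the next onset.
Between /u/ (V2) and /i/ (V3): just /h/ — single C goes to the following onset.
Between /i/ (V3) and /u/ (V4): /z/ is a single consonant, so it becomes the next onset.
Putting it together: dju.gu.hi.zug.
Syllable 3 is /hi/: onset /h/, nucleus /i/, coda ∅.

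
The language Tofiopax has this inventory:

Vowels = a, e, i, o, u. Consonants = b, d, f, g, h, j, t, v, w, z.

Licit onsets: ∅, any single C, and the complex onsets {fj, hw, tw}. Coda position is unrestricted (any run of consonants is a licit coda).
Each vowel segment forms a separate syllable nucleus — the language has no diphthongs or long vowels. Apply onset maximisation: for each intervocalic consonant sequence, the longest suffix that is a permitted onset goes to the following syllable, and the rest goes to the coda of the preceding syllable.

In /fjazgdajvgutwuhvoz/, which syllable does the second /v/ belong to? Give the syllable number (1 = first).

5

Vowels present: a, a, u, u, o; each is a nucleus, giving 5 syllables.
/a…a/ gap (V1→V2): /zgd/ — longest licit onset from the right is /d/, leaving /zg/ as coda.
/a…u/ gap (V2→V3): /jvg/ splits as /jv/ + /g/ (/g/ is the longest suffix that is a licit onset).
/u…u/ gap (V3→V4): /tw/ is a licit onset in full, so it all attaches to the next syllable.
/u…o/ gap (V4→V5): cluster /hv/ — the longest permitted-onset suffix is /v/; onset = /v/, preceding coda = /h/.
Putting it together: fjazg.dajv.gu.twuh.voz.
The second /v/ is in the onset of syllable 5 (/voz/).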